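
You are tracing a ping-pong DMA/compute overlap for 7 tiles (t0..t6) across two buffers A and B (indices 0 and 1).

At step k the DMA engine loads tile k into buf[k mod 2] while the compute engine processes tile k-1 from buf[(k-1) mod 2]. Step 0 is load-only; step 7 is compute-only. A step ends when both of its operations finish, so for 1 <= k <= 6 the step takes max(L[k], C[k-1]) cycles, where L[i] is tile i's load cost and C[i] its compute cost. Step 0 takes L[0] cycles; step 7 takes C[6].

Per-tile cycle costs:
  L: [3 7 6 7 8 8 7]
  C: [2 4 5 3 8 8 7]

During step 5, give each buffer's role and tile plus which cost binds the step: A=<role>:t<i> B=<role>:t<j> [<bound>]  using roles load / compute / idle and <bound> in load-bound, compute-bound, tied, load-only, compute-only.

step 0: L[0]=3 → dur=3, Σ=3 | A=load:t0 B=idle [load-only]
step 1: L[1]=7 C[0]=2 → dur=7, Σ=10 | A=compute:t0 B=load:t1 [load-bound]
step 2: L[2]=6 C[1]=4 → dur=6, Σ=16 | A=load:t2 B=compute:t1 [load-bound]
step 3: L[3]=7 C[2]=5 → dur=7, Σ=23 | A=compute:t2 B=load:t3 [load-bound]
step 4: L[4]=8 C[3]=3 → dur=8, Σ=31 | A=load:t4 B=compute:t3 [load-bound]
step 5: L[5]=8 C[4]=8 → dur=8, Σ=39 | A=compute:t4 B=load:t5 [tied]
step 6: L[6]=7 C[5]=8 → dur=8, Σ=47 | A=load:t6 B=compute:t5 [compute-bound]
step 7: C[6]=7 → dur=7, Σ=54 | A=compute:t6 B=idle [compute-only]

step 5: A=compute:t4 B=load:t5 [tied]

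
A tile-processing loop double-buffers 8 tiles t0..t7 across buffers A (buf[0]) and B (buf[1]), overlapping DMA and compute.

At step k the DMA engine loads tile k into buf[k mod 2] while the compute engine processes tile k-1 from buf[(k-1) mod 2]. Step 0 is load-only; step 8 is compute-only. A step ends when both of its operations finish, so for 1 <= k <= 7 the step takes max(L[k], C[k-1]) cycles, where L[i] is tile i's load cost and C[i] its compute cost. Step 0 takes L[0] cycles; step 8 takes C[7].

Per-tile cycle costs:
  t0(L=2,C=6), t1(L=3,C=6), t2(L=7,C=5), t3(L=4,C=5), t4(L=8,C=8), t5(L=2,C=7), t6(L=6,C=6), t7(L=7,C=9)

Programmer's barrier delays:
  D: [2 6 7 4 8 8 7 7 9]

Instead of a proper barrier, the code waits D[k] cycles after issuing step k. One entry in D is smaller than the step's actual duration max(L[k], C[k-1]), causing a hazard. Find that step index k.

hazard at step 3

[0] required=L[0]=2=2 vs D=2 ok
[1] required=max(L[1]=3,C[0]=6)=6 vs D=6 ok
[2] required=max(L[2]=7,C[1]=6)=7 vs D=7 ok
[3] required=max(L[3]=4,C[2]=5)=5 vs D=4 SHORT
[4] required=max(L[4]=8,C[3]=5)=8 vs D=8 ok
[5] required=max(L[5]=2,C[4]=8)=8 vs D=8 ok
[6] required=max(L[6]=6,C[5]=7)=7 vs D=7 ok
[7] required=max(L[7]=7,C[6]=6)=7 vs D=7 ok
[8] required=C[7]=9=9 vs D=9 ok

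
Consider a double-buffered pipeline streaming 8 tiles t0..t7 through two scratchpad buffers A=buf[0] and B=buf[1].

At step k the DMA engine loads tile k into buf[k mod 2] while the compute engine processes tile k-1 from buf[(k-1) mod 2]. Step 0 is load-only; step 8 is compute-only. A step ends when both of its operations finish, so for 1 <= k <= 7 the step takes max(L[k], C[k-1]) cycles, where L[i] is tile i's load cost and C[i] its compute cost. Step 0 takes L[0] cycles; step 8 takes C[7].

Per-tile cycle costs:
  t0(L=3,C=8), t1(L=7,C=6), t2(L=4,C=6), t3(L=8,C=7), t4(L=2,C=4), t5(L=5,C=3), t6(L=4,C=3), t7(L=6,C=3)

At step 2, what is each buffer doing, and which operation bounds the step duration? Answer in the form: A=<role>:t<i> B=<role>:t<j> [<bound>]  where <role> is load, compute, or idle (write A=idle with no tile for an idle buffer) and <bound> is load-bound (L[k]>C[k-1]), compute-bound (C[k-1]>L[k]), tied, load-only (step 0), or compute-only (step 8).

step 2: A=load:t2 B=compute:t1 [compute-bound]

k=0 load=t0/3c comp=- wait=3 total=3
k=1 load=t1/7c comp=t0/8c wait=8 total=11
k=2 load=t2/4c comp=t1/6c wait=6 total=17
k=3 load=t3/8c comp=t2/6c wait=8 total=25
k=4 load=t4/2c comp=t3/7c wait=7 total=32
k=5 load=t5/5c comp=t4/4c wait=5 total=37
k=6 load=t6/4c comp=t5/3c wait=4 total=41
k=7 load=t7/6c comp=t6/3c wait=6 total=47
k=8 load=- comp=t7/3c wait=3 total=50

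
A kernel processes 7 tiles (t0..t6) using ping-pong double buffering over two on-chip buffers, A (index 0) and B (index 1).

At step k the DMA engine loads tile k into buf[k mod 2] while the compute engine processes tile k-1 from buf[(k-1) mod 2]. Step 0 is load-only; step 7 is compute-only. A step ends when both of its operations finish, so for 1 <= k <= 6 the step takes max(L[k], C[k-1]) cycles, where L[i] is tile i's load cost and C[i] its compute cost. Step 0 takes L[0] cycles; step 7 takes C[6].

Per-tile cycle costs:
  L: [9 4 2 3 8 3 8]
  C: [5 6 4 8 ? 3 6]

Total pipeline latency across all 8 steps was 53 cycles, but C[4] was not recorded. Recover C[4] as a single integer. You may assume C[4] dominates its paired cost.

step 0 = dur = L[0]=9 = 9
step 1 = dur = max(L[1]=4, C[0]=5) = 5
step 2 = dur = max(L[2]=2, C[1]=6) = 6
step 3 = dur = max(L[3]=3, C[2]=4) = 4
step 4 = dur = max(L[4]=8, C[3]=8) = 8
step 5 = dur = max(L[5]=3, C[4]=?) = C[4]  (unknown; binding)
step 6 = dur = max(L[6]=8, C[5]=3) = 8
step 7 = dur = C[6]=6 = 6
sum of known step durations = 46
dur[5] = total - known = 53 - 46 = 7
C[4] is the binding max in step 5, so C[4] = dur[5] = 7

C[4] = 7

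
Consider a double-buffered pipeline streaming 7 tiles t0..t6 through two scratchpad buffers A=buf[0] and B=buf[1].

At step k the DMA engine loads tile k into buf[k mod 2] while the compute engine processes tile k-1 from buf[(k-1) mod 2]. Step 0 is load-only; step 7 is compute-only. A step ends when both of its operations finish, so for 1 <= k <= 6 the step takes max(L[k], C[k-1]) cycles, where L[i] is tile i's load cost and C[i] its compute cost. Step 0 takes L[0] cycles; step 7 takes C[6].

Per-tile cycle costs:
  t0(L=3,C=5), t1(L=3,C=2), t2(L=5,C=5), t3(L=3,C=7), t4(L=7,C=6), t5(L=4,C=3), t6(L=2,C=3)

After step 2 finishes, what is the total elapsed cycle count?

end_cycle[2] = 13

  0. 3=3c; end=3; A:t0 B:-
  1. max(3,5)=5c; end=8; A:t0 B:t1
  2. max(5,2)=5c; end=13; A:t2 B:t1
  3. max(3,5)=5c; end=18; A:t2 B:t3
  4. max(7,7)=7c; end=25; A:t4 B:t3
  5. max(4,6)=6c; end=31; A:t4 B:t5
  6. max(2,3)=3c; end=34; A:t6 B:t5
  7. 3=3c; end=37; A:t6 B:t5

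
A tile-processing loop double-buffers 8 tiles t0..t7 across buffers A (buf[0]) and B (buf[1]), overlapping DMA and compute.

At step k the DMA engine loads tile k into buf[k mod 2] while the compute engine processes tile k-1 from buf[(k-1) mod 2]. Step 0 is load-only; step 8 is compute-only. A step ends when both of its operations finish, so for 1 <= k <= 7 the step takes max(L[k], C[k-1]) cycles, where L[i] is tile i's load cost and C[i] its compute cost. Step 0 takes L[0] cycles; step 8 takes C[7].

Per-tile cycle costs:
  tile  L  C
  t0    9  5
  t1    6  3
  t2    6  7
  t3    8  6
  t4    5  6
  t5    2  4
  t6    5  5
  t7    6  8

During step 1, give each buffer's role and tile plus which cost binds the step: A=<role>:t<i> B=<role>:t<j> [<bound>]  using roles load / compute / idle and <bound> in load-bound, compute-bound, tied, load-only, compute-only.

  0. 9=9c; end=9; A:t0 B:-
  1. max(6,5)=6c; end=15; A:t0 B:t1
  2. max(6,3)=6c; end=21; A:t2 B:t1
  3. max(8,7)=8c; end=29; A:t2 B:t3
  4. max(5,6)=6c; end=35; A:t4 B:t3
  5. max(2,6)=6c; end=41; A:t4 B:t5
  6. max(5,4)=5c; end=46; A:t6 B:t5
  7. max(6,5)=6c; end=52; A:t6 B:t7
  8. 8=8c; end=60; A:t6 B:t7

step 1: A=compute:t0 B=load:t1 [load-bound]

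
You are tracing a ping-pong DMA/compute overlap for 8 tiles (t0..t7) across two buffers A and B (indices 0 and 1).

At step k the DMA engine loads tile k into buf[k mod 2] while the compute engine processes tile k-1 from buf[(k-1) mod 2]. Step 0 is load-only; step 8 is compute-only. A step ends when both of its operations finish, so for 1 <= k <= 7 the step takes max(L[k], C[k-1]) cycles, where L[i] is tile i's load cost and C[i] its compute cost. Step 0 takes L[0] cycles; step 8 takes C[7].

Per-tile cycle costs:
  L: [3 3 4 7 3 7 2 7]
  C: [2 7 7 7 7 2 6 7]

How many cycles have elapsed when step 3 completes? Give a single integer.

end_cycle[3] = 20

k=0 load=t0/3c comp=- wait=3 total=3
k=1 load=t1/3c comp=t0/2c wait=3 total=6
k=2 load=t2/4c comp=t1/7c wait=7 total=13
k=3 load=t3/7c comp=t2/7c wait=7 total=20
k=4 load=t4/3c comp=t3/7c wait=7 total=27
k=5 load=t5/7c comp=t4/7c wait=7 total=34
k=6 load=t6/2c comp=t5/2c wait=2 total=36
k=7 load=t7/7c comp=t6/6c wait=7 total=43
k=8 load=- comp=t7/7c wait=7 total=50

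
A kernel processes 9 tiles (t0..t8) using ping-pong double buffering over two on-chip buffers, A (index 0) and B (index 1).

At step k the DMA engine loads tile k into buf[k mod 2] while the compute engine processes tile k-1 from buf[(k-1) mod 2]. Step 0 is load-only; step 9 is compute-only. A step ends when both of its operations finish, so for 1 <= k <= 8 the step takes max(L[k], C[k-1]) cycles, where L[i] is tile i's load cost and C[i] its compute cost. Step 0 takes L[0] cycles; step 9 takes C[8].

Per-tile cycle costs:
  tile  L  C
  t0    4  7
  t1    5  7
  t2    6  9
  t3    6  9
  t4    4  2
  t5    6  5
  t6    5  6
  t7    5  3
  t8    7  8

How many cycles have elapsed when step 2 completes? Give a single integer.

end_cycle[2] = 18

[0] DMA t0→A (4c) ∥ CU idle ⇒ 4c, clock 4
[1] DMA t1→B (5c) ∥ CU A:t0 (7c) ⇒ 7c, clock 11
[2] DMA t2→A (6c) ∥ CU B:t1 (7c) ⇒ 7c, clock 18
[3] DMA t3→B (6c) ∥ CU A:t2 (9c) ⇒ 9c, clock 27
[4] DMA t4→A (4c) ∥ CU B:t3 (9c) ⇒ 9c, clock 36
[5] DMA t5→B (6c) ∥ CU A:t4 (2c) ⇒ 6c, clock 42
[6] DMA t6→A (5c) ∥ CU B:t5 (5c) ⇒ 5c, clock 47
[7] DMA t7→B (5c) ∥ CU A:t6 (6c) ⇒ 6c, clock 53
[8] DMA t8→A (7c) ∥ CU B:t7 (3c) ⇒ 7c, clock 60
[9] DMA idle ∥ CU A:t8 (8c) ⇒ 8c, clock 68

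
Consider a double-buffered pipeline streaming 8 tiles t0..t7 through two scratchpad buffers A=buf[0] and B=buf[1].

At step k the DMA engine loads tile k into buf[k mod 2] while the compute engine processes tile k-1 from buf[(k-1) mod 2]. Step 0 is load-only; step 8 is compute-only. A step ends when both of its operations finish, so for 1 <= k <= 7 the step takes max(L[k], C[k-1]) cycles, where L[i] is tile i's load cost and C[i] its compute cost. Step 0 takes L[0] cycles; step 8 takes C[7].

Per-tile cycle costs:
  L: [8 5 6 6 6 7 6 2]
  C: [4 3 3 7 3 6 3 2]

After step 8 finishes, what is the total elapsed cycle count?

end_cycle[8] = 50

step 0: L[0]=8 → dur=8, Σ=8 | A=load:t0 B=idle [load-only]
step 1: L[1]=5 C[0]=4 → dur=5, Σ=13 | A=compute:t0 B=load:t1 [load-bound]
step 2: L[2]=6 C[1]=3 → dur=6, Σ=19 | A=load:t2 B=compute:t1 [load-bound]
step 3: L[3]=6 C[2]=3 → dur=6, Σ=25 | A=compute:t2 B=load:t3 [load-bound]
step 4: L[4]=6 C[3]=7 → dur=7, Σ=32 | A=load:t4 B=compute:t3 [compute-bound]
step 5: L[5]=7 C[4]=3 → dur=7, Σ=39 | A=compute:t4 B=load:t5 [load-bound]
step 6: L[6]=6 C[5]=6 → dur=6, Σ=45 | A=load:t6 B=compute:t5 [tied]
step 7: L[7]=2 C[6]=3 → dur=3, Σ=48 | A=compute:t6 B=load:t7 [compute-bound]
step 8: C[7]=2 → dur=2, Σ=50 | A=idle B=compute:t7 [compute-only]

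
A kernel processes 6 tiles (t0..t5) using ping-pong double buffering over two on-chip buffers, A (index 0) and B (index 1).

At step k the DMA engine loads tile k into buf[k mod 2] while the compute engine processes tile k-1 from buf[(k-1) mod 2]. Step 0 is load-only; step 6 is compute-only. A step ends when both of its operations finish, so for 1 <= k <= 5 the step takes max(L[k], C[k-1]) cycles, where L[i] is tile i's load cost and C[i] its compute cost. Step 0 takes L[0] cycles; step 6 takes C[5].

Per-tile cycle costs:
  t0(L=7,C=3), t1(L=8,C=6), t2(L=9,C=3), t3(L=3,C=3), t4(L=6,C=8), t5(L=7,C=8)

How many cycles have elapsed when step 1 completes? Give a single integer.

end_cycle[1] = 15

[0] DMA t0→A (7c) ∥ CU idle ⇒ 7c, clock 7
[1] DMA t1→B (8c) ∥ CU A:t0 (3c) ⇒ 8c, clock 15
[2] DMA t2→A (9c) ∥ CU B:t1 (6c) ⇒ 9c, clock 24
[3] DMA t3→B (3c) ∥ CU A:t2 (3c) ⇒ 3c, clock 27
[4] DMA t4→A (6c) ∥ CU B:t3 (3c) ⇒ 6c, clock 33
[5] DMA t5→B (7c) ∥ CU A:t4 (8c) ⇒ 8c, clock 41
[6] DMA idle ∥ CU B:t5 (8c) ⇒ 8c, clock 49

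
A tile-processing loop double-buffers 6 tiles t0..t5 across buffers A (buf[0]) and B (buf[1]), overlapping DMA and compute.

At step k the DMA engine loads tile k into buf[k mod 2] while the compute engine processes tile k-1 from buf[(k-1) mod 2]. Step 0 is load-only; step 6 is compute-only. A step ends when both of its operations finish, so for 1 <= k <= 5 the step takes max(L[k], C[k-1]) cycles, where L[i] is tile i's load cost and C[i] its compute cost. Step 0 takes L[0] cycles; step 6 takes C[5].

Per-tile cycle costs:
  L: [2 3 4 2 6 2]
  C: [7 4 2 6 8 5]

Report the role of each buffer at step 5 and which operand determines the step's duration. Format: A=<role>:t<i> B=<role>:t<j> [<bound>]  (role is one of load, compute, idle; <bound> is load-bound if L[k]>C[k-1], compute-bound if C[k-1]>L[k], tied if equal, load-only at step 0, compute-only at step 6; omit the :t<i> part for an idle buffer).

k=0 load=t0/2c comp=- wait=2 total=2
k=1 load=t1/3c comp=t0/7c wait=7 total=9
k=2 load=t2/4c comp=t1/4c wait=4 total=13
k=3 load=t3/2c comp=t2/2c wait=2 total=15
k=4 load=t4/6c comp=t3/6c wait=6 total=21
k=5 load=t5/2c comp=t4/8c wait=8 total=29
k=6 load=- comp=t5/5c wait=5 total=34

step 5: A=compute:t4 B=load:t5 [compute-bound]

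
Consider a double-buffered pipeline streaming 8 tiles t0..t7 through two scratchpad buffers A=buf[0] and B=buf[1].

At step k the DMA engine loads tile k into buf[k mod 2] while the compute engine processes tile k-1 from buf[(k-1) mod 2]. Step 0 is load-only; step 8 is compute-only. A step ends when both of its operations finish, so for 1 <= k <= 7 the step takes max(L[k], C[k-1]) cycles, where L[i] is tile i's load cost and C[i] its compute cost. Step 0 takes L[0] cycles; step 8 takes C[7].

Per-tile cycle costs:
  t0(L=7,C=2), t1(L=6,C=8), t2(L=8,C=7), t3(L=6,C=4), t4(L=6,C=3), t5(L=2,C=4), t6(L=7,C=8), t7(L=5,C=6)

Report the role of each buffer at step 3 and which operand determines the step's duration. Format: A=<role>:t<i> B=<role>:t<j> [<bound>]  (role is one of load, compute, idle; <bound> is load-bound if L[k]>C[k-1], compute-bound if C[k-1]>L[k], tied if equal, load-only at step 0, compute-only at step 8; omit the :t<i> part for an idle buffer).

[0] DMA t0→A (7c) ∥ CU idle ⇒ 7c, clock 7
[1] DMA t1→B (6c) ∥ CU A:t0 (2c) ⇒ 6c, clock 13
[2] DMA t2→A (8c) ∥ CU B:t1 (8c) ⇒ 8c, clock 21
[3] DMA t3→B (6c) ∥ CU A:t2 (7c) ⇒ 7c, clock 28
[4] DMA t4→A (6c) ∥ CU B:t3 (4c) ⇒ 6c, clock 34
[5] DMA t5→B (2c) ∥ CU A:t4 (3c) ⇒ 3c, clock 37
[6] DMA t6→A (7c) ∥ CU B:t5 (4c) ⇒ 7c, clock 44
[7] DMA t7→B (5c) ∥ CU A:t6 (8c) ⇒ 8c, clock 52
[8] DMA idle ∥ CU B:t7 (6c) ⇒ 6c, clock 58

step 3: A=compute:t2 B=load:t3 [compute-bound]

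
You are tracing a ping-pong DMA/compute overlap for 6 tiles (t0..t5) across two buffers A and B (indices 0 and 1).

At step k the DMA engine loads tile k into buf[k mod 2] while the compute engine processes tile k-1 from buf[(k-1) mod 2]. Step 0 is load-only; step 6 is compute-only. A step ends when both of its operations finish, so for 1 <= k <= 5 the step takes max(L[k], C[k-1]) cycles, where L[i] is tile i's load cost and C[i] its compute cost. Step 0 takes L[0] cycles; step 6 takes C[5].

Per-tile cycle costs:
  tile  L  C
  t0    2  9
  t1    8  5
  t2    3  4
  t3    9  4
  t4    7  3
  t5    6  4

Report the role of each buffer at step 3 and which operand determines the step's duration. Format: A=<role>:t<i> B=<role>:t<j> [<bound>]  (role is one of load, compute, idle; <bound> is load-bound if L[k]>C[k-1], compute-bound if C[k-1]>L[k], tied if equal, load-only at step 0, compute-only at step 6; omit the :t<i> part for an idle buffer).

step 3: A=compute:t2 B=load:t3 [load-bound]

[0] DMA t0→A (2c) ∥ CU idle ⇒ 2c, clock 2
[1] DMA t1→B (8c) ∥ CU A:t0 (9c) ⇒ 9c, clock 11
[2] DMA t2→A (3c) ∥ CU B:t1 (5c) ⇒ 5c, clock 16
[3] DMA t3→B (9c) ∥ CU A:t2 (4c) ⇒ 9c, clock 25
[4] DMA t4→A (7c) ∥ CU B:t3 (4c) ⇒ 7c, clock 32
[5] DMA t5→B (6c) ∥ CU A:t4 (3c) ⇒ 6c, clock 38
[6] DMA idle ∥ CU B:t5 (4c) ⇒ 4c, clock 42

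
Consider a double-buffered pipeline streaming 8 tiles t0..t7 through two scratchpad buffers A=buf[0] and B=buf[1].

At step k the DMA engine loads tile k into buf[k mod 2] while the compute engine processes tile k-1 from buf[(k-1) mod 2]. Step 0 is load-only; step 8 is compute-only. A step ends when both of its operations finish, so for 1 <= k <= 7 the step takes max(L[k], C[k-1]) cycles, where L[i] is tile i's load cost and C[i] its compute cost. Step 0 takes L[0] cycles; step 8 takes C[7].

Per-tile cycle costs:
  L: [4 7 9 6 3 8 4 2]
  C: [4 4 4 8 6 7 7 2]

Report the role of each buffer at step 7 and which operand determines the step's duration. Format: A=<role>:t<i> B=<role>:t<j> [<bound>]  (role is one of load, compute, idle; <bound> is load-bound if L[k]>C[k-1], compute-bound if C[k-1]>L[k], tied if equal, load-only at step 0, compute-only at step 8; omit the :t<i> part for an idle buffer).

step 0: L[0]=4 → dur=4, Σ=4 | A=load:t0 B=idle [load-only]
step 1: L[1]=7 C[0]=4 → dur=7, Σ=11 | A=compute:t0 B=load:t1 [load-bound]
step 2: L[2]=9 C[1]=4 → dur=9, Σ=20 | A=load:t2 B=compute:t1 [load-bound]
step 3: L[3]=6 C[2]=4 → dur=6, Σ=26 | A=compute:t2 B=load:t3 [load-bound]
step 4: L[4]=3 C[3]=8 → dur=8, Σ=34 | A=load:t4 B=compute:t3 [compute-bound]
step 5: L[5]=8 C[4]=6 → dur=8, Σ=42 | A=compute:t4 B=load:t5 [load-bound]
step 6: L[6]=4 C[5]=7 → dur=7, Σ=49 | A=load:t6 B=compute:t5 [compute-bound]
step 7: L[7]=2 C[6]=7 → dur=7, Σ=56 | A=compute:t6 B=load:t7 [compute-bound]
step 8: C[7]=2 → dur=2, Σ=58 | A=idle B=compute:t7 [compute-only]

step 7: A=compute:t6 B=load:t7 [compute-bound]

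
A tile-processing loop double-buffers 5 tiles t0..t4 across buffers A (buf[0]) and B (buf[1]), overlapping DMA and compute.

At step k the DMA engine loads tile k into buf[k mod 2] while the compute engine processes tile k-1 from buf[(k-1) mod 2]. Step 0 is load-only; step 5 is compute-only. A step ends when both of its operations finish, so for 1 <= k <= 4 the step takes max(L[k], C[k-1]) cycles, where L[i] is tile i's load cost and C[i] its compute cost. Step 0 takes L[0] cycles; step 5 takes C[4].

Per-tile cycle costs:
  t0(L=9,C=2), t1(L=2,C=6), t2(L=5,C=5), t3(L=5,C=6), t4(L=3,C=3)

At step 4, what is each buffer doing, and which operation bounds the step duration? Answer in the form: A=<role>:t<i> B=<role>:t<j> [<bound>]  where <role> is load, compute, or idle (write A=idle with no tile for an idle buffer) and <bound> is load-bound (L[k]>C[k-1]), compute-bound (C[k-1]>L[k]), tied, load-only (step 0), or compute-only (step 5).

step 0: L[0]=9 → dur=9, Σ=9 | A=load:t0 B=idle [load-only]
step 1: L[1]=2 C[0]=2 → dur=2, Σ=11 | A=compute:t0 B=load:t1 [tied]
step 2: L[2]=5 C[1]=6 → dur=6, Σ=17 | A=load:t2 B=compute:t1 [compute-bound]
step 3: L[3]=5 C[2]=5 → dur=5, Σ=22 | A=compute:t2 B=load:t3 [tied]
step 4: L[4]=3 C[3]=6 → dur=6, Σ=28 | A=load:t4 B=compute:t3 [compute-bound]
step 5: C[4]=3 → dur=3, Σ=31 | A=compute:t4 B=idle [compute-only]

step 4: A=load:t4 B=compute:t3 [compute-bound]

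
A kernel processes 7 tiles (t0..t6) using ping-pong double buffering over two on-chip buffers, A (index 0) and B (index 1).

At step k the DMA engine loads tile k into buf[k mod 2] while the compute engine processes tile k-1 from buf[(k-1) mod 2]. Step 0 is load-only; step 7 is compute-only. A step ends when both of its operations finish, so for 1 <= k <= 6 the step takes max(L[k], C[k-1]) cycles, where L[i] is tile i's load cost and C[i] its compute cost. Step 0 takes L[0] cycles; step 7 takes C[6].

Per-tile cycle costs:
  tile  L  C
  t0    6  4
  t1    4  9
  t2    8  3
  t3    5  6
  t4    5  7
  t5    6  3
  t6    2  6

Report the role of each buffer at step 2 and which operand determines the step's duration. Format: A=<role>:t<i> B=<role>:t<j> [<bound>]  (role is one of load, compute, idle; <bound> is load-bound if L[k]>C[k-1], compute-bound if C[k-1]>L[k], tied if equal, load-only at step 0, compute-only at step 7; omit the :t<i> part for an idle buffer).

[0] DMA t0→A (6c) ∥ CU idle ⇒ 6c, clock 6
[1] DMA t1→B (4c) ∥ CU A:t0 (4c) ⇒ 4c, clock 10
[2] DMA t2→A (8c) ∥ CU B:t1 (9c) ⇒ 9c, clock 19
[3] DMA t3→B (5c) ∥ CU A:t2 (3c) ⇒ 5c, clock 24
[4] DMA t4→A (5c) ∥ CU B:t3 (6c) ⇒ 6c, clock 30
[5] DMA t5→B (6c) ∥ CU A:t4 (7c) ⇒ 7c, clock 37
[6] DMA t6→A (2c) ∥ CU B:t5 (3c) ⇒ 3c, clock 40
[7] DMA idle ∥ CU A:t6 (6c) ⇒ 6c, clock 46

step 2: A=load:t2 B=compute:t1 [compute-bound]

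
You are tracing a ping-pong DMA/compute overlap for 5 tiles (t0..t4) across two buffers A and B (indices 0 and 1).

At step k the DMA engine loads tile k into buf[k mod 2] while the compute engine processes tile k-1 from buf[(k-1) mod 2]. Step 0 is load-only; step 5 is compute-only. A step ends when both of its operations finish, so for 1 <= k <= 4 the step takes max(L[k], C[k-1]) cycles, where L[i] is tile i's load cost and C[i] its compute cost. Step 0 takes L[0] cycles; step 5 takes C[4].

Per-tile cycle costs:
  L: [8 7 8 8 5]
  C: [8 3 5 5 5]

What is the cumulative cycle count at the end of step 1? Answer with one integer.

  0. 8=8c; end=8; A:t0 B:-
  1. max(7,8)=8c; end=16; A:t0 B:t1
  2. max(8,3)=8c; end=24; A:t2 B:t1
  3. max(8,5)=8c; end=32; A:t2 B:t3
  4. max(5,5)=5c; end=37; A:t4 B:t3
  5. 5=5c; end=42; A:t4 B:t3

end_cycle[1] = 16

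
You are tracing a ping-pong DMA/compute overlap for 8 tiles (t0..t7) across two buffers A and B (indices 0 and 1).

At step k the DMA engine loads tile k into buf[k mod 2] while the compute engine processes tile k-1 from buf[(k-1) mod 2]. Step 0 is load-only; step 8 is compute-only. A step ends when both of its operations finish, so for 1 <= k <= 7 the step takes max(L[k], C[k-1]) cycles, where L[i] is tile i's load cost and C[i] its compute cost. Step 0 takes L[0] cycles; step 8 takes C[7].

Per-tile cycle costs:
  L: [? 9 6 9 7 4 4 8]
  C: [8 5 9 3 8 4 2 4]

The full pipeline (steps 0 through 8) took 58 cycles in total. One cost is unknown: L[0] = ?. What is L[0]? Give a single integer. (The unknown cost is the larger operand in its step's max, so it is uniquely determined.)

L[0] = 3

step 0 → dur = L[0]=? = L[0]  (unknown; binding)
step 1 → dur = max(L[1]=9, C[0]=8) = 9
step 2 → dur = max(L[2]=6, C[1]=5) = 6
step 3 → dur = max(L[3]=9, C[2]=9) = 9
step 4 → dur = max(L[4]=7, C[3]=3) = 7
step 5 → dur = max(L[5]=4, C[4]=8) = 8
step 6 → dur = max(L[6]=4, C[5]=4) = 4
step 7 → dur = max(L[7]=8, C[6]=2) = 8
step 8 → dur = C[7]=4 = 4
sum of known step durations = 55
dur[0] = total - known = 58 - 55 = 3
L[0] is the binding max in step 0, so L[0] = dur[0] = 3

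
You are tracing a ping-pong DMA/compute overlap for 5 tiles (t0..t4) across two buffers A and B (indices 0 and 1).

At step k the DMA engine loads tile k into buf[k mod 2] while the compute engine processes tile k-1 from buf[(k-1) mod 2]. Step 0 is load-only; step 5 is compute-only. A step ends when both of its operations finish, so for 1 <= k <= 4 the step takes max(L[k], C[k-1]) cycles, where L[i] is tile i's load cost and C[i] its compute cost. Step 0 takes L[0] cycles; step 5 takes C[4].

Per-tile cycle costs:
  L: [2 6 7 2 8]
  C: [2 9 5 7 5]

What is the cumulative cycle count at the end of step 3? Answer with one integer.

  0. 2=2c; end=2; A:t0 B:-
  1. max(6,2)=6c; end=8; A:t0 B:t1
  2. max(7,9)=9c; end=17; A:t2 B:t1
  3. max(2,5)=5c; end=22; A:t2 B:t3
  4. max(8,7)=8c; end=30; A:t4 B:t3
  5. 5=5c; end=35; A:t4 B:t3

end_cycle[3] = 22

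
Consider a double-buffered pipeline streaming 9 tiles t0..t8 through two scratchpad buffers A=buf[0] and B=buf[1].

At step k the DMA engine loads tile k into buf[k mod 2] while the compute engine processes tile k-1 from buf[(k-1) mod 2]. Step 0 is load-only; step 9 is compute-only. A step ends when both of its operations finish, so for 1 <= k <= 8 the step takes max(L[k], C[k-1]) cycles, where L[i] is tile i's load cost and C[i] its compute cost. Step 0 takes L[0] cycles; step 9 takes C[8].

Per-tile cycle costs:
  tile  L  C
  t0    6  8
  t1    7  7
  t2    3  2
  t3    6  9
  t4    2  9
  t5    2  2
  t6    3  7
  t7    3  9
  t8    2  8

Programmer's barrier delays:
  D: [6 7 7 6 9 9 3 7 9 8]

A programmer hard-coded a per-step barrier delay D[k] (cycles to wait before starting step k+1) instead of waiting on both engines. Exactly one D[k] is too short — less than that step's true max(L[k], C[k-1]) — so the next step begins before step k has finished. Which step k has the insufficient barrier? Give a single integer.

hazard at step 1

step 0: need L[0]=6 = 6; D[0]=6 ok
step 1: need max(L[1]=7,C[0]=8) = 8; D[1]=7 SHORT
step 2: need max(L[2]=3,C[1]=7) = 7; D[2]=7 ok
step 3: need max(L[3]=6,C[2]=2) = 6; D[3]=6 ok
step 4: need max(L[4]=2,C[3]=9) = 9; D[4]=9 ok
step 5: need max(L[5]=2,C[4]=9) = 9; D[5]=9 ok
step 6: need max(L[6]=3,C[5]=2) = 3; D[6]=3 ok
step 7: need max(L[7]=3,C[6]=7) = 7; D[7]=7 ok
step 8: need max(L[8]=2,C[7]=9) = 9; D[8]=9 ok
step 9: need C[8]=8 = 8; D[9]=8 ok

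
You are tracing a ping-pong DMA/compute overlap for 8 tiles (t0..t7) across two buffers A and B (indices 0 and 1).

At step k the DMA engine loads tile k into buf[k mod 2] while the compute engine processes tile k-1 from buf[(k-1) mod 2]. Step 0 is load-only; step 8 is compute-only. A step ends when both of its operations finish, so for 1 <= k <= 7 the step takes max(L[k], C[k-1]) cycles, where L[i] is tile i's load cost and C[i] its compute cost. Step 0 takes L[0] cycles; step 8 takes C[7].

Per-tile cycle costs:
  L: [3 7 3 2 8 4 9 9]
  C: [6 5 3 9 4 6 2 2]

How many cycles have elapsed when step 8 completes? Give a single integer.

end_cycle[8] = 51

[0] DMA t0→A (3c) ∥ CU idle ⇒ 3c, clock 3
[1] DMA t1→B (7c) ∥ CU A:t0 (6c) ⇒ 7c, clock 10
[2] DMA t2→A (3c) ∥ CU B:t1 (5c) ⇒ 5c, clock 15
[3] DMA t3→B (2c) ∥ CU A:t2 (3c) ⇒ 3c, clock 18
[4] DMA t4→A (8c) ∥ CU B:t3 (9c) ⇒ 9c, clock 27
[5] DMA t5→B (4c) ∥ CU A:t4 (4c) ⇒ 4c, clock 31
[6] DMA t6→A (9c) ∥ CU B:t5 (6c) ⇒ 9c, clock 40
[7] DMA t7→B (9c) ∥ CU A:t6 (2c) ⇒ 9c, clock 49
[8] DMA idle ∥ CU B:t7 (2c) ⇒ 2c, clock 51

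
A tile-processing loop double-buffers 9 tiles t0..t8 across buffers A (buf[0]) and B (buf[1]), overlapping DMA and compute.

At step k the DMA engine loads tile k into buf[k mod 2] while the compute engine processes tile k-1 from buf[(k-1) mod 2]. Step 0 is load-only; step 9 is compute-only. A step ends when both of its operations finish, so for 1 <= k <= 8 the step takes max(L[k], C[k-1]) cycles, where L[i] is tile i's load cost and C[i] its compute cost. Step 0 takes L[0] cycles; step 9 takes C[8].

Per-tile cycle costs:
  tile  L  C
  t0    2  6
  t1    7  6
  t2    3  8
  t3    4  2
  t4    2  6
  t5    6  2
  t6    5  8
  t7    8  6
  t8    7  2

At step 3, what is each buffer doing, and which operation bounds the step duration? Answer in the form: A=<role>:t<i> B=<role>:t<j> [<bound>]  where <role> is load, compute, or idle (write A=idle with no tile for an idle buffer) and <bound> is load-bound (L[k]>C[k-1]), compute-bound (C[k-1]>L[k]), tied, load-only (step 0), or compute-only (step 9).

step 0: L[0]=2 → dur=2, Σ=2 | A=load:t0 B=idle [load-only]
step 1: L[1]=7 C[0]=6 → dur=7, Σ=9 | A=compute:t0 B=load:t1 [load-bound]
step 2: L[2]=3 C[1]=6 → dur=6, Σ=15 | A=load:t2 B=compute:t1 [compute-bound]
step 3: L[3]=4 C[2]=8 → dur=8, Σ=23 | A=compute:t2 B=load:t3 [compute-bound]
step 4: L[4]=2 C[3]=2 → dur=2, Σ=25 | A=load:t4 B=compute:t3 [tied]
step 5: L[5]=6 C[4]=6 → dur=6, Σ=31 | A=compute:t4 B=load:t5 [tied]
step 6: L[6]=5 C[5]=2 → dur=5, Σ=36 | A=load:t6 B=compute:t5 [load-bound]
step 7: L[7]=8 C[6]=8 → dur=8, Σ=44 | A=compute:t6 B=load:t7 [tied]
step 8: L[8]=7 C[7]=6 → dur=7, Σ=51 | A=load:t8 B=compute:t7 [load-bound]
step 9: C[8]=2 → dur=2, Σ=53 | A=compute:t8 B=idle [compute-only]

step 3: A=compute:t2 B=load:t3 [compute-bound]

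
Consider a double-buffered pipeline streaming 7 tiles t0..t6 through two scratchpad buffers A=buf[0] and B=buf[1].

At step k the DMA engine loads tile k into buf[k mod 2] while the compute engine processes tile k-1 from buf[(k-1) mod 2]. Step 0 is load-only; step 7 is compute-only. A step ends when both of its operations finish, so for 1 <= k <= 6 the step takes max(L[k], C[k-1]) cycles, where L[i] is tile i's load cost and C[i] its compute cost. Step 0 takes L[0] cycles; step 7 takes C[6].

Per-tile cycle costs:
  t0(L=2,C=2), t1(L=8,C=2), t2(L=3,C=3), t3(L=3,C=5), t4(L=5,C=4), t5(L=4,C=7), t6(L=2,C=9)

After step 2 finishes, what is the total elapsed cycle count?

k=0 load=t0/2c comp=- wait=2 total=2
k=1 load=t1/8c comp=t0/2c wait=8 total=10
k=2 load=t2/3c comp=t1/2c wait=3 total=13
k=3 load=t3/3c comp=t2/3c wait=3 total=16
k=4 load=t4/5c comp=t3/5c wait=5 total=21
k=5 load=t5/4c comp=t4/4c wait=4 total=25
k=6 load=t6/2c comp=t5/7c wait=7 total=32
k=7 load=- comp=t6/9c wait=9 total=41

end_cycle[2] = 13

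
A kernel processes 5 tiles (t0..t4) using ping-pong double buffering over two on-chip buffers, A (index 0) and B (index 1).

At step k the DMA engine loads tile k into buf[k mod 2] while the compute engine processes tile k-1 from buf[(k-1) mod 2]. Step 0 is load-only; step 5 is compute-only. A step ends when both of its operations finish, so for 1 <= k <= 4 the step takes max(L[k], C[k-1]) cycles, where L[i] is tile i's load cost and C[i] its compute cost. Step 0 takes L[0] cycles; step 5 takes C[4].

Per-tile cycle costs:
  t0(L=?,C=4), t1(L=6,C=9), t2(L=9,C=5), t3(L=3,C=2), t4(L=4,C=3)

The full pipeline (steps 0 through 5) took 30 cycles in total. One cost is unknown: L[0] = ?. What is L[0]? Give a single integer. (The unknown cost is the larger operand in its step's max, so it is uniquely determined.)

step 0 → dur = L[0]=? = L[0]  (unknown; binding)
step 1 → dur = max(L[1]=6, C[0]=4) = 6
step 2 → dur = max(L[2]=9, C[1]=9) = 9
step 3 → dur = max(L[3]=3, C[2]=5) = 5
step 4 → dur = max(L[4]=4, C[3]=2) = 4
step 5 → dur = C[4]=3 = 3
sum of known step durations = 27
dur[0] = total - known = 30 - 27 = 3
L[0] is the binding max in step 0, so L[0] = dur[0] = 3

L[0] = 3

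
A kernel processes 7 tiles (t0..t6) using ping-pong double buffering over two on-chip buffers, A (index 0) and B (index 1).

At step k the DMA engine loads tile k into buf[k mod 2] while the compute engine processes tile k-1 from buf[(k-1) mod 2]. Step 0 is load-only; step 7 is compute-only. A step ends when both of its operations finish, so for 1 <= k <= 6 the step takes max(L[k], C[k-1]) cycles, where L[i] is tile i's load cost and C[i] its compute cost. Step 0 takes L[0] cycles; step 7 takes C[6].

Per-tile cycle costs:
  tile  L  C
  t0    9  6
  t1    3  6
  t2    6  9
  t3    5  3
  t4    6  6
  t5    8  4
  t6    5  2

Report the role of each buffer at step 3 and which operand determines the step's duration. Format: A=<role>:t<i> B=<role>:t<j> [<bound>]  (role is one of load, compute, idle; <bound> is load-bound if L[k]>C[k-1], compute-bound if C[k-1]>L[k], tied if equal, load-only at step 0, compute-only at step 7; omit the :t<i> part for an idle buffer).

step 3: A=compute:t2 B=load:t3 [compute-bound]

[0] DMA t0→A (9c) ∥ CU idle ⇒ 9c, clock 9
[1] DMA t1→B (3c) ∥ CU A:t0 (6c) ⇒ 6c, clock 15
[2] DMA t2→A (6c) ∥ CU B:t1 (6c) ⇒ 6c, clock 21
[3] DMA t3→B (5c) ∥ CU A:t2 (9c) ⇒ 9c, clock 30
[4] DMA t4→A (6c) ∥ CU B:t3 (3c) ⇒ 6c, clock 36
[5] DMA t5→B (8c) ∥ CU A:t4 (6c) ⇒ 8c, clock 44
[6] DMA t6→A (5c) ∥ CU B:t5 (4c) ⇒ 5c, clock 49
[7] DMA idle ∥ CU A:t6 (2c) ⇒ 2c, clock 51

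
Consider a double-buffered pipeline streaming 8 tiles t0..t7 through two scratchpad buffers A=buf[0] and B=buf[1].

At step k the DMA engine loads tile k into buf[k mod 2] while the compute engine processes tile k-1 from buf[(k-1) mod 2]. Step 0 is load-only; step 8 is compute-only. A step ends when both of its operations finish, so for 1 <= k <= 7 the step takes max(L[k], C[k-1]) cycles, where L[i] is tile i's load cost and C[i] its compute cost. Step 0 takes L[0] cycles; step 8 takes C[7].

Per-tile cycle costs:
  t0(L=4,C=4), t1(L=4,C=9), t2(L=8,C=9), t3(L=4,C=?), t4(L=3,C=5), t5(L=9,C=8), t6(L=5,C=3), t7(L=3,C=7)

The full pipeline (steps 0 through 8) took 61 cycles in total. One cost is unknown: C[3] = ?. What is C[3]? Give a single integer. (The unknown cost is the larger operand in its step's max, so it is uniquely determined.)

C[3] = 8

step 0: dur = L[0]=4 = 4
step 1: dur = max(L[1]=4, C[0]=4) = 4
step 2: dur = max(L[2]=8, C[1]=9) = 9
step 3: dur = max(L[3]=4, C[2]=9) = 9
step 4: dur = max(L[4]=3, C[3]=?) = C[3]  (unknown; binding)
step 5: dur = max(L[5]=9, C[4]=5) = 9
step 6: dur = max(L[6]=5, C[5]=8) = 8
step 7: dur = max(L[7]=3, C[6]=3) = 3
step 8: dur = C[7]=7 = 7
sum of known step durations = 53
dur[4] = total - known = 61 - 53 = 8
C[3] is the binding max in step 4, so C[3] = dur[4] = 8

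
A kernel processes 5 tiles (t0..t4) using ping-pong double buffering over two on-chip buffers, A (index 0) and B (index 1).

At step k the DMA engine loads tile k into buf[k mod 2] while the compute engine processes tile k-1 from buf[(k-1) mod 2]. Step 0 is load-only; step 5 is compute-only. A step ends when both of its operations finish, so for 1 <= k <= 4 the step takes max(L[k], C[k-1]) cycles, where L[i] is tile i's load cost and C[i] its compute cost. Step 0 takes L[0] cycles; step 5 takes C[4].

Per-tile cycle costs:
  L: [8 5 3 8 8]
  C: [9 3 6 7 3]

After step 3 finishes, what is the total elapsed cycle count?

end_cycle[3] = 28

  0. 8=8c; end=8; A:t0 B:-
  1. max(5,9)=9c; end=17; A:t0 B:t1
  2. max(3,3)=3c; end=20; A:t2 B:t1
  3. max(8,6)=8c; end=28; A:t2 B:t3
  4. max(8,7)=8c; end=36; A:t4 B:t3
  5. 3=3c; end=39; A:t4 B:t3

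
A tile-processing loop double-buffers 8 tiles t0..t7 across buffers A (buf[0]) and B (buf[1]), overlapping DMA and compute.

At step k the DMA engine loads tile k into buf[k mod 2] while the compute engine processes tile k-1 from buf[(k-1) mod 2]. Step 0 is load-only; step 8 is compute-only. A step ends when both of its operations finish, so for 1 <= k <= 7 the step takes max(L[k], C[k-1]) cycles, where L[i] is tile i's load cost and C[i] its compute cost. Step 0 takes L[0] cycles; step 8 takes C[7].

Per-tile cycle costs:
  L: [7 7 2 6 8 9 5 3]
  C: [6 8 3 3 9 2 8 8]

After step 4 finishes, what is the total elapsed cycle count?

end_cycle[4] = 36

step 0: L[0]=7 → dur=7, Σ=7 | A=load:t0 B=idle [load-only]
step 1: L[1]=7 C[0]=6 → dur=7, Σ=14 | A=compute:t0 B=load:t1 [load-bound]
step 2: L[2]=2 C[1]=8 → dur=8, Σ=22 | A=load:t2 B=compute:t1 [compute-bound]
step 3: L[3]=6 C[2]=3 → dur=6, Σ=28 | A=compute:t2 B=load:t3 [load-bound]
step 4: L[4]=8 C[3]=3 → dur=8, Σ=36 | A=load:t4 B=compute:t3 [load-bound]
step 5: L[5]=9 C[4]=9 → dur=9, Σ=45 | A=compute:t4 B=load:t5 [tied]
step 6: L[6]=5 C[5]=2 → dur=5, Σ=50 | A=load:t6 B=compute:t5 [load-bound]
step 7: L[7]=3 C[6]=8 → dur=8, Σ=58 | A=compute:t6 B=load:t7 [compute-bound]
step 8: C[7]=8 → dur=8, Σ=66 | A=idle B=compute:t7 [compute-only]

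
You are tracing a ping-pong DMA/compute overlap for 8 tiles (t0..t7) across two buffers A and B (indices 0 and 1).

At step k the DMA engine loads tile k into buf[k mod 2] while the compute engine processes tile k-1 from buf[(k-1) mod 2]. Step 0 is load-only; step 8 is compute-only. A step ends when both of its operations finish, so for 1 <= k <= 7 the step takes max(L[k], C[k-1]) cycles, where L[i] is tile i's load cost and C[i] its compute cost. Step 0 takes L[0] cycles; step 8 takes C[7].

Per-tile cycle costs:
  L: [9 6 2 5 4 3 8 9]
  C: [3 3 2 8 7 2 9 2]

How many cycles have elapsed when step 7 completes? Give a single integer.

  0. 9=9c; end=9; A:t0 B:-
  1. max(6,3)=6c; end=15; A:t0 B:t1
  2. max(2,3)=3c; end=18; A:t2 B:t1
  3. max(5,2)=5c; end=23; A:t2 B:t3
  4. max(4,8)=8c; end=31; A:t4 B:t3
  5. max(3,7)=7c; end=38; A:t4 B:t5
  6. max(8,2)=8c; end=46; A:t6 B:t5
  7. max(9,9)=9c; end=55; A:t6 B:t7
  8. 2=2c; end=57; A:t6 B:t7

end_cycle[7] = 55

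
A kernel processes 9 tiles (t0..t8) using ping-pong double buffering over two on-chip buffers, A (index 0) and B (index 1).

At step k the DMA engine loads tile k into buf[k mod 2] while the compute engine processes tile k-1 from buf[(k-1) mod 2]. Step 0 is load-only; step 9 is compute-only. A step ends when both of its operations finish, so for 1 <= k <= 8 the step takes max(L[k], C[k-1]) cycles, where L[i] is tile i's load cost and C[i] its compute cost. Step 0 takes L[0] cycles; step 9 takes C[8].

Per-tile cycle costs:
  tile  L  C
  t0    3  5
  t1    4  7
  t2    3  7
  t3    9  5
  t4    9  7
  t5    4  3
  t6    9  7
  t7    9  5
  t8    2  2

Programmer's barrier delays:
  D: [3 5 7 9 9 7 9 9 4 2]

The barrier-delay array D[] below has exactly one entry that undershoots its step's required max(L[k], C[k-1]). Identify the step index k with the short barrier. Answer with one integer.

step 0: need L[0]=3 = 3; D[0]=3 ok
step 1: need max(L[1]=4,C[0]=5) = 5; D[1]=5 ok
step 2: need max(L[2]=3,C[1]=7) = 7; D[2]=7 ok
step 3: need max(L[3]=9,C[2]=7) = 9; D[3]=9 ok
step 4: need max(L[4]=9,C[3]=5) = 9; D[4]=9 ok
step 5: need max(L[5]=4,C[4]=7) = 7; D[5]=7 ok
step 6: need max(L[6]=9,C[5]=3) = 9; D[6]=9 ok
step 7: need max(L[7]=9,C[6]=7) = 9; D[7]=9 ok
step 8: need max(L[8]=2,C[7]=5) = 5; D[8]=4 SHORT
step 9: need C[8]=2 = 2; D[9]=2 ok

hazard at step 8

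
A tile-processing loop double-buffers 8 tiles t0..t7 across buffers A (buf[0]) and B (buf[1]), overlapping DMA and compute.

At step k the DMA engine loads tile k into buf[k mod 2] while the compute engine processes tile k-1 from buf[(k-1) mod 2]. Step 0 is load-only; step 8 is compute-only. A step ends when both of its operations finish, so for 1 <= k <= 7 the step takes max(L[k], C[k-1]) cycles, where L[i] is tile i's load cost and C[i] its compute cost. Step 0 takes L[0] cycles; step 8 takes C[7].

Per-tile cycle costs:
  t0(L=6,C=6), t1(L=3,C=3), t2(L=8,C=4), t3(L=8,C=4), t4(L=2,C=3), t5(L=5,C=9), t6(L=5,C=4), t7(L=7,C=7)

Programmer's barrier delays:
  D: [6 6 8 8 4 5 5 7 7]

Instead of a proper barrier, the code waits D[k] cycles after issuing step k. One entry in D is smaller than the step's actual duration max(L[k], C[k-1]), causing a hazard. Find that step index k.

k=0 barrier L[0]=6→6c, D[0]=6 ok
k=1 barrier max(L[1]=3,C[0]=6)→6c, D[1]=6 ok
k=2 barrier max(L[2]=8,C[1]=3)→8c, D[2]=8 ok
k=3 barrier max(L[3]=8,C[2]=4)→8c, D[3]=8 ok
k=4 barrier max(L[4]=2,C[3]=4)→4c, D[4]=4 ok
k=5 barrier max(L[5]=5,C[4]=3)→5c, D[5]=5 ok
k=6 barrier max(L[6]=5,C[5]=9)→9c, D[6]=5 SHORT
k=7 barrier max(L[7]=7,C[6]=4)→7c, D[7]=7 ok
k=8 barrier C[7]=7→7c, D[8]=7 ok

hazard at step 6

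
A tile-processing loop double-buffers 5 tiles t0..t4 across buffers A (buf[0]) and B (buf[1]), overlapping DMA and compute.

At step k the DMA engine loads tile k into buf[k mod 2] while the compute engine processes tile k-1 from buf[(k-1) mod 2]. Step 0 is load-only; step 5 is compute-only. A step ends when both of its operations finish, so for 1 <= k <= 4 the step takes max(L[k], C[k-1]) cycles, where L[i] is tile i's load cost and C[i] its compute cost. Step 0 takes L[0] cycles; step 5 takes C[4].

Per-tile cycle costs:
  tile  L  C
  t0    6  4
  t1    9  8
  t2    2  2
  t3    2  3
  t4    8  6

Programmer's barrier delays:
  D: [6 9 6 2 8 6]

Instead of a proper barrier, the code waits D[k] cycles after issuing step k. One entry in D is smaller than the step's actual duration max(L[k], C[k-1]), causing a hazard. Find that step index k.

step 0: need L[0]=6 = 6; D[0]=6 ok
step 1: need max(L[1]=9,C[0]=4) = 9; D[1]=9 ok
step 2: need max(L[2]=2,C[1]=8) = 8; D[2]=6 SHORT
step 3: need max(L[3]=2,C[2]=2) = 2; D[3]=2 ok
step 4: need max(L[4]=8,C[3]=3) = 8; D[4]=8 ok
step 5: need C[4]=6 = 6; D[5]=6 ok

hazard at step 2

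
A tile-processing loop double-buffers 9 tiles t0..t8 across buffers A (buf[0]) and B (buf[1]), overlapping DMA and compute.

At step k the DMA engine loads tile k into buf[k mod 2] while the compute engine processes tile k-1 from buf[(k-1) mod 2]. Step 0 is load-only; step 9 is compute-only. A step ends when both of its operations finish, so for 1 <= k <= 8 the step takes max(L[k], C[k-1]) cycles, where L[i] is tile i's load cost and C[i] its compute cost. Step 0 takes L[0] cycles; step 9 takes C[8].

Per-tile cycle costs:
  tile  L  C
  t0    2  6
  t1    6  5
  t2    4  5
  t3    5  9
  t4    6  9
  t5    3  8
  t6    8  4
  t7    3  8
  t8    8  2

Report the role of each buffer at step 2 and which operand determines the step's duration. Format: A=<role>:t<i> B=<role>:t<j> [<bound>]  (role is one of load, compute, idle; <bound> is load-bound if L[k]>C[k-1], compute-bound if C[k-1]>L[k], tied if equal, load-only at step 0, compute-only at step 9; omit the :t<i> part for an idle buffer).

[0] DMA t0→A (2c) ∥ CU idle ⇒ 2c, clock 2
[1] DMA t1→B (6c) ∥ CU A:t0 (6c) ⇒ 6c, clock 8
[2] DMA t2→A (4c) ∥ CU B:t1 (5c) ⇒ 5c, clock 13
[3] DMA t3→B (5c) ∥ CU A:t2 (5c) ⇒ 5c, clock 18
[4] DMA t4→A (6c) ∥ CU B:t3 (9c) ⇒ 9c, clock 27
[5] DMA t5→B (3c) ∥ CU A:t4 (9c) ⇒ 9c, clock 36
[6] DMA t6→A (8c) ∥ CU B:t5 (8c) ⇒ 8c, clock 44
[7] DMA t7→B (3c) ∥ CU A:t6 (4c) ⇒ 4c, clock 48
[8] DMA t8→A (8c) ∥ CU B:t7 (8c) ⇒ 8c, clock 56
[9] DMA idle ∥ CU A:t8 (2c) ⇒ 2c, clock 58

step 2: A=load:t2 B=compute:t1 [compute-bound]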